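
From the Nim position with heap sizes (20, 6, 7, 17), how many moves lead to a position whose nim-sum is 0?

3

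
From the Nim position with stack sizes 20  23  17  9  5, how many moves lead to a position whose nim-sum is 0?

3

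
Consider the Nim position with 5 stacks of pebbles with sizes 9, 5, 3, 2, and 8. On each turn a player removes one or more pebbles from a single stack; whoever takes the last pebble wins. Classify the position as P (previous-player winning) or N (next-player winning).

N-position

In binary:
  1001  (9)
  0101  (5)
  0011  (3)
  0010  (2)
  1000  (8)
  ----
  0101  (5)
The nim-sum is 5 ≠ 0, so this is an N-position: the player to move can win.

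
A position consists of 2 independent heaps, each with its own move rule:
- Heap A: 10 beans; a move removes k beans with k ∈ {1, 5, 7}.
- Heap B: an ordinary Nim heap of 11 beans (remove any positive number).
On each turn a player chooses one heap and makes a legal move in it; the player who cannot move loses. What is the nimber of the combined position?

For heap A, compute g(0), g(1), … with moves {1, 5, 7}:
g(0) = mex{} = 0
g(1) = mex{0} = 1
g(2) = mex{1} = 0
g(3) = mex{0} = 1
g(4) = mex{1} = 0
g(5) = mex{0} = 1
g(6) = mex{1} = 0
g(7) = mex{0} = 1
g(8) = mex{1} = 0
g(9) = mex{0} = 1
g(10) = mex{1} = 0
So g(10) = 0.
Heap B is a plain Nim heap of size 11, so its Grundy value is 11.
By the Sprague-Grundy theorem, the Grundy value of a sum of independent games is the XOR of the component values.
Combined value = 0 XOR 11 = 11.

11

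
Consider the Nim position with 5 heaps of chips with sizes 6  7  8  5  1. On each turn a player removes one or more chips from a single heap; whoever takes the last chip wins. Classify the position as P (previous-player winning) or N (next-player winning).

N-position

Compute the nim-sum pairwise:
6 XOR 7 = 1
1 XOR 8 = 9
9 XOR 5 = 12
12 XOR 1 = 13
The nim-sum is 13 ≠ 0, so this is an N-position: the player to move can win.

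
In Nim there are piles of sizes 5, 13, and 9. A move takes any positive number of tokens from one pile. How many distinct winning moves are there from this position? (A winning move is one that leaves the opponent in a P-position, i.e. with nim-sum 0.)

Compute the nim-sum pairwise:
5 ⊕ 13 = 8
8 ⊕ 9 = 1
The overall nim-sum is X = 1. A pile of size p has a winning move iff p XOR X < p (reduce it to p XOR X).
  5: 5 XOR 1 = 4 < 5 — winning move (to 4).
  13: 13 XOR 1 = 12 < 13 — winning move (to 12).
  9: 9 XOR 1 = 8 < 9 — winning move (to 8).
That gives 3 winning moves.

3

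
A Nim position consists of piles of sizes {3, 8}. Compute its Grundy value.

11

Nim-sum: 3 ⊕ 8 = 11.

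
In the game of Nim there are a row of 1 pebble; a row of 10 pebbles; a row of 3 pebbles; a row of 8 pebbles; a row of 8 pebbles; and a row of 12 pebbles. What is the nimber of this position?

4

Write each in binary and XOR column by column:
  0001  (1)
  1010  (10)
  0011  (3)
  1000  (8)
  1000  (8)
  1100  (12)
  ----
  0100  (4)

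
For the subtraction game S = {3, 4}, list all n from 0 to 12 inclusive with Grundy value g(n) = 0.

Compute g(0), g(1), … for moves {3, 4}:
k:     0  1  2  3  4  5  6  7  8  9 10 11 12
g(k):  0  0  0  1  1  1  2  0  0  0  1  1  1
The P-positions (g = 0) in 0..12 are 0, 1, 2, 7, 8, 9.

0, 1, 2, 7, 8, 9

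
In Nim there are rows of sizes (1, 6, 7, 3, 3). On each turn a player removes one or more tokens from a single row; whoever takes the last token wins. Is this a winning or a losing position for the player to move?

Losing position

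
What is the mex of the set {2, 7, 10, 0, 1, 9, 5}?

3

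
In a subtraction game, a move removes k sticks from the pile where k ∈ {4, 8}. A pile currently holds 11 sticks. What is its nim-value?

Build the Grundy sequence with g(k) = mex{g(k−s) : s ∈ {4, 8}, s ≤ k}:
k:     0  1  2  3  4  5  6  7  8  9 10 11
g(k):  0  0  0  0  1  1  1  1  2  2  2  2
So g(11) = 2.

2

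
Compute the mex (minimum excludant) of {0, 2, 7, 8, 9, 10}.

0 is in the set but 1 is not, so the mex is 1.

1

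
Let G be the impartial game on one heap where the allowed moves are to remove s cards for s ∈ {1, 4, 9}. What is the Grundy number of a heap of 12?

0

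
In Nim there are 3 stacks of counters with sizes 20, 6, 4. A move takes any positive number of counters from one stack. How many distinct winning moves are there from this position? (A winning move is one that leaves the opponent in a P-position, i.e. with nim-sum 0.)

Compute the nim-sum pairwise:
20 ^ 6 = 18
18 ^ 4 = 22
The overall nim-sum is X = 22. A stack of size p has a winning move iff p XOR X < p (reduce it to p XOR X).
  20: 20 XOR 22 = 2 < 20 — winning move (to 2).
  6: 6 XOR 22 = 16 ≥ 6 — no move.
  4: 4 XOR 22 = 18 ≥ 4 — no move.
That gives 1 winning move.

1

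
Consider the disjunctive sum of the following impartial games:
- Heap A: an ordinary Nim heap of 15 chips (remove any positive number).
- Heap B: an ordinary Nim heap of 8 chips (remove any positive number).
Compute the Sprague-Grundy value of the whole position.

7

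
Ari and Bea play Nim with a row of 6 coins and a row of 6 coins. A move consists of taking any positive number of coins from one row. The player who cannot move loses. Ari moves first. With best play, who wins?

Nim-sum: 6 XOR 6 = 0.
The nim-sum is 0, so this is a P-position: the player to move is in a losing position under optimal play; Ari is about to move from it and so loses — Bea wins.

Bea wins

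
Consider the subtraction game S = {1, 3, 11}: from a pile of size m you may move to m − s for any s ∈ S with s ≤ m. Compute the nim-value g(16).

0

Build the Grundy sequence with g(k) = mex{g(k−s) : s ∈ {1, 3, 11}, s ≤ k}:
k:     0  1  2  3  4  5  6  7  8  9 10 11 12 13 14 15 16
g(k):  0  1  0  1  0  1  0  1  0  1  0  1  0  1  0  1  0
So g(16) = 0.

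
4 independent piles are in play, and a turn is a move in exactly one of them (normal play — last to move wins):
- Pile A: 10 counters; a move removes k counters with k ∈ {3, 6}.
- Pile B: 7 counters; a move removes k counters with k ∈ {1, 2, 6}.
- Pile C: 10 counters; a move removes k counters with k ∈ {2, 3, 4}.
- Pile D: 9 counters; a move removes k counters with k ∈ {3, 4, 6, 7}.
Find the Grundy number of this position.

Build the Grundy sequence for pile A with g(k) = mex{g(k−s) : s ∈ {3, 6}, s ≤ k}:
k:     0  1  2  3  4  5  6  7  8  9 10
g(k):  0  0  0  1  1  1  2  2  2  0  0
So g(10) = 0.
Grundy values for pile B (subtraction set {1, 2, 6}):
k:     0  1  2  3  4  5  6  7
g(k):  0  1  2  0  1  2  3  0
So g(7) = 0.
For pile C, compute g(0), g(1), … with moves {2, 3, 4}:
g(0) = mex{} = 0
g(1) = mex{} = 0
g(2) = mex{0} = 1
g(3) = mex{0} = 1
g(4) = mex{0,1} = 2
g(5) = mex{0,1} = 2
g(6) = mex{1,2} = 0
g(7) = mex{1,2} = 0
g(8) = mex{0,2} = 1
g(9) = mex{0,2} = 1
g(10) = mex{0,1} = 2
So g(10) = 2.
Grundy values for pile D (subtraction set {3, 4, 6, 7}):
g(0) = mex{} = 0
g(1) = mex{} = 0
g(2) = mex{} = 0
g(3) = mex{0} = 1
g(4) = mex{0} = 1
g(5) = mex{0} = 1
g(6) = mex{0,1} = 2
g(7) = mex{0,1} = 2
g(8) = mex{0,1} = 2
g(9) = mex{0,1,2} = 3
So g(9) = 3.
By the Sprague-Grundy theorem, the Grundy value of a sum of independent games is the XOR of the component values.
Combined value = 0 ⊕ 0 ⊕ 2 ⊕ 3 = 1.

1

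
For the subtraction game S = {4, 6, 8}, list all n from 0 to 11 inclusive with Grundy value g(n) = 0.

0, 1, 2, 3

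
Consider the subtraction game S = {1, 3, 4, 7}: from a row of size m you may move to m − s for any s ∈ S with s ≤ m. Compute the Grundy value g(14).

2

Compute g(0), g(1), … for moves {1, 3, 4, 7}:
k:     0  1  2  3  4  5  6  7  8  9 10 11 12 13 14
g(k):  0  1  0  1  2  3  2  3  0  1  0  1  2  3  2
So g(14) = 2.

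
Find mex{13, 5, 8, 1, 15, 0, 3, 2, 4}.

6

The values 0, 1, 2, 3, 4, 5 are all present; 6 is the first non-negative integer missing from the set.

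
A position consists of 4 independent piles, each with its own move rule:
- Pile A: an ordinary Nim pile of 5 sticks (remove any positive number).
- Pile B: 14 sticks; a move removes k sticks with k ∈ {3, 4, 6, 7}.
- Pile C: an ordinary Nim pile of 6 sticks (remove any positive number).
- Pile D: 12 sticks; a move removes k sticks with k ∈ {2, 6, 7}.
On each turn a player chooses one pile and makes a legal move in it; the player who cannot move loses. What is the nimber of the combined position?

Pile A is a plain Nim pile of size 5, so its Grundy value is 5.
For pile B, compute g(0), g(1), … with moves {3, 4, 6, 7}:
g(0) = mex{} = 0
g(1) = mex{} = 0
g(2) = mex{} = 0
g(3) = mex{0} = 1
g(4) = mex{0} = 1
g(5) = mex{0} = 1
g(6) = mex{0,1} = 2
g(7) = mex{0,1} = 2
g(8) = mex{0,1} = 2
g(9) = mex{0,1,2} = 3
g(10) = mex{1,2} = 0
g(11) = mex{1,2} = 0
g(12) = mex{1,2,3} = 0
g(13) = mex{0,2,3} = 1
g(14) = mex{0,2} = 1
So g(14) = 1.
Pile C is a plain Nim pile of size 6, so its Grundy value is 6.
Grundy values for pile D (subtraction set {2, 6, 7}):
k:     0  1  2  3  4  5  6  7  8  9 10 11 12
g(k):  0  0  1  1  0  0  1  1  2  0  3  1  2
So g(12) = 2.
By the Sprague-Grundy theorem, the Grundy value of a sum of independent games is the XOR of the component values.
Combined value = 5 ⊕ 1 ⊕ 6 ⊕ 2 = 0.

0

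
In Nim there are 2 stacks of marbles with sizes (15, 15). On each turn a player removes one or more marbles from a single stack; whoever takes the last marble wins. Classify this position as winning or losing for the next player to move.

Losing position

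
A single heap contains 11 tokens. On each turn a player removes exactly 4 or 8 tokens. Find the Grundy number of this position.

Compute g(0), g(1), … for moves {4, 8}:
g(0) = mex{} = 0
g(1) = mex{} = 0
g(2) = mex{} = 0
g(3) = mex{} = 0
g(4) = mex{0} = 1
g(5) = mex{0} = 1
g(6) = mex{0} = 1
g(7) = mex{0} = 1
g(8) = mex{0,1} = 2
g(9) = mex{0,1} = 2
g(10) = mex{0,1} = 2
g(11) = mex{0,1} = 2
So g(11) = 2.

2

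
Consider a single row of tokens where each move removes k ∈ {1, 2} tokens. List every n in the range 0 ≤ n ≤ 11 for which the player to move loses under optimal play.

Compute g(0), g(1), … for moves {1, 2}:
g(0) = mex{} = 0
g(1) = mex{0} = 1
g(2) = mex{0,1} = 2
g(3) = mex{1,2} = 0
g(4) = mex{0,2} = 1
g(5) = mex{0,1} = 2
g(6) = mex{1,2} = 0
g(7) = mex{0,2} = 1
g(8) = mex{0,1} = 2
g(9) = mex{1,2} = 0
g(10) = mex{0,2} = 1
g(11) = mex{0,1} = 2
The P-positions (g = 0) in 0..11 are 0, 3, 6, 9.

0, 3, 6, 9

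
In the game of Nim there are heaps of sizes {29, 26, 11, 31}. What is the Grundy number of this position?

19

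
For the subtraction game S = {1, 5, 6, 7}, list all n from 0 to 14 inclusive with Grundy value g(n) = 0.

0, 2, 4, 12, 14

Compute g(0), g(1), … for moves {1, 5, 6, 7}:
k:     0  1  2  3  4  5  6  7  8  9 10 11 12 13 14
g(k):  0  1  0  1  0  1  2  3  2  3  2  3  0  1  0
The P-positions (g = 0) in 0..14 are 0, 2, 4, 12, 14.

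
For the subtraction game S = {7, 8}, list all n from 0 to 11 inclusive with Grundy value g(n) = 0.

Build the Grundy sequence with g(k) = mex{g(k−s) : s ∈ {7, 8}, s ≤ k}:
g(0) = mex{} = 0
g(1) = mex{} = 0
g(2) = mex{} = 0
g(3) = mex{} = 0
g(4) = mex{} = 0
g(5) = mex{} = 0
g(6) = mex{} = 0
g(7) = mex{0} = 1
g(8) = mex{0} = 1
g(9) = mex{0} = 1
g(10) = mex{0} = 1
g(11) = mex{0} = 1
The P-positions (g = 0) in 0..11 are 0, 1, 2, 3, 4, 5, 6.

0, 1, 2, 3, 4, 5, 6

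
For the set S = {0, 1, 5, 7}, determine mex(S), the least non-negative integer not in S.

2

The values 0, 1 are all present; 2 is the first non-negative integer missing from the set.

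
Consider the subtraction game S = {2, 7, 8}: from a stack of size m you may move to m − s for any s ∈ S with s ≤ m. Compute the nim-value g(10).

0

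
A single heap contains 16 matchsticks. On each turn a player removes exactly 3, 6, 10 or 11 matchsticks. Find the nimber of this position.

0

Compute g(0), g(1), … for moves {3, 6, 10, 11}:
k:     0  1  2  3  4  5  6  7  8  9 10 11 12 13 14 15 16
g(k):  0  0  0  1  1  1  2  2  2  0  3  3  1  4  0  2  0
So g(16) = 0.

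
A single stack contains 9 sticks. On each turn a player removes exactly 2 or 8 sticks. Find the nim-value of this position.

Build the Grundy sequence with g(k) = mex{g(k−s) : s ∈ {2, 8}, s ≤ k}:
k:     0  1  2  3  4  5  6  7  8  9
g(k):  0  0  1  1  0  0  1  1  2  2
So g(9) = 2.

2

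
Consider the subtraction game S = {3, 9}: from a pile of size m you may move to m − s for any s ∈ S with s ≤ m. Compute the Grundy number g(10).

Build the Grundy sequence with g(k) = mex{g(k−s) : s ∈ {3, 9}, s ≤ k}:
g(0) = mex{} = 0
g(1) = mex{} = 0
g(2) = mex{} = 0
g(3) = mex{0} = 1
g(4) = mex{0} = 1
g(5) = mex{0} = 1
g(6) = mex{1} = 0
g(7) = mex{1} = 0
g(8) = mex{1} = 0
g(9) = mex{0} = 1
g(10) = mex{0} = 1
So g(10) = 1.

1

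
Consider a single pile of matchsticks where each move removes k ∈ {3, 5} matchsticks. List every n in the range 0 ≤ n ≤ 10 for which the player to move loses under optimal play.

0, 1, 2, 8, 9, 10

Build the Grundy sequence with g(k) = mex{g(k−s) : s ∈ {3, 5}, s ≤ k}:
g(0) = mex{} = 0
g(1) = mex{} = 0
g(2) = mex{} = 0
g(3) = mex{0} = 1
g(4) = mex{0} = 1
g(5) = mex{0} = 1
g(6) = mex{0,1} = 2
g(7) = mex{0,1} = 2
g(8) = mex{1} = 0
g(9) = mex{1,2} = 0
g(10) = mex{1,2} = 0
The P-positions (g = 0) in 0..10 are 0, 1, 2, 8, 9, 10.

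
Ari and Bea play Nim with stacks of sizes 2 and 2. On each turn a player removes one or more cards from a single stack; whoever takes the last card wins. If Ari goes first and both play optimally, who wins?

Compute the nim-sum pairwise:
2 XOR 2 = 0
The nim-sum is 0, so this is a P-position: the player to move is in a losing position under optimal play; Ari is about to move from it and so loses — Bea wins.

Bea wins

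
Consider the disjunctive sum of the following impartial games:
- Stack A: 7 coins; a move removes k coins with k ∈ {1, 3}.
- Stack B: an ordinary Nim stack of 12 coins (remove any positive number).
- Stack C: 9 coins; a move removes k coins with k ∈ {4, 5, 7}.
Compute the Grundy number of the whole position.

15

Build the Grundy sequence for stack A with g(k) = mex{g(k−s) : s ∈ {1, 3}, s ≤ k}:
k:     0  1  2  3  4  5  6  7
g(k):  0  1  0  1  0  1  0  1
So g(7) = 1.
Stack B is a plain Nim stack of size 12, so its Grundy value is 12.
Grundy values for stack C (subtraction set {4, 5, 7}):
g(0) = mex{} = 0
g(1) = mex{} = 0
g(2) = mex{} = 0
g(3) = mex{} = 0
g(4) = mex{0} = 1
g(5) = mex{0} = 1
g(6) = mex{0} = 1
g(7) = mex{0} = 1
g(8) = mex{0,1} = 2
g(9) = mex{0,1} = 2
So g(9) = 2.
The value of a disjunctive sum is the nim-sum of the parts.
Combined value = 1 XOR 12 XOR 2 = 15.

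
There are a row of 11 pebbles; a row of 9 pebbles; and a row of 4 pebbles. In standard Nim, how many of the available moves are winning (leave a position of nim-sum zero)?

1

Compute the nim-sum pairwise:
11 ⊕ 9 = 2
2 ⊕ 4 = 6
The overall nim-sum is X = 6. A row of size p has a winning move iff p XOR X < p (reduce it to p XOR X).
  11: 11 XOR 6 = 13 ≥ 11 — no move.
  9: 9 XOR 6 = 15 ≥ 9 — no move.
  4: 4 XOR 6 = 2 < 4 — winning move (to 2).
That gives 1 winning move.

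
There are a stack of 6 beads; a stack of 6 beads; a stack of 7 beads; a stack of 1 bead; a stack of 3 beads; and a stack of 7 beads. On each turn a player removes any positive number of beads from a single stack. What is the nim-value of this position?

Nim-sum: 6 ⊕ 6 ⊕ 7 ⊕ 1 ⊕ 3 ⊕ 7 = 2.

2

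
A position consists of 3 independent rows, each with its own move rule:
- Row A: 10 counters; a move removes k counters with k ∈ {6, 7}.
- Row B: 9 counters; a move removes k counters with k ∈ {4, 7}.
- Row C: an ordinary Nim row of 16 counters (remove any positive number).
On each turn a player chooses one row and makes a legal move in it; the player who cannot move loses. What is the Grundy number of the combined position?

Build the Grundy sequence for row A with g(k) = mex{g(k−s) : s ∈ {6, 7}, s ≤ k}:
k:     0  1  2  3  4  5  6  7  8  9 10
g(k):  0  0  0  0  0  0  1  1  1  1  1
So g(10) = 1.
Grundy values for row B (subtraction set {4, 7}):
k:     0  1  2  3  4  5  6  7  8  9
g(k):  0  0  0  0  1  1  1  1  2  2
So g(9) = 2.
Row C is a plain Nim row of size 16, so its Grundy value is 16.
The value of a disjunctive sum is the nim-sum of the parts.
Combined value = 1 ⊕ 2 ⊕ 16 = 19.

19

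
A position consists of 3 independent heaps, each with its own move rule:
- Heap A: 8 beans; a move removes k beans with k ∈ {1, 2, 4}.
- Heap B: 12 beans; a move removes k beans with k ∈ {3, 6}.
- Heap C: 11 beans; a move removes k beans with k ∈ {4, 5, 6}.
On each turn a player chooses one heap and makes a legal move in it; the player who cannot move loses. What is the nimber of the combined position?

3

Grundy values for heap A (subtraction set {1, 2, 4}):
k:     0  1  2  3  4  5  6  7  8
g(k):  0  1  2  0  1  2  0  1  2
So g(8) = 2.
For heap B, compute g(0), g(1), … with moves {3, 6}:
g(0) = mex{} = 0
g(1) = mex{} = 0
g(2) = mex{} = 0
g(3) = mex{0} = 1
g(4) = mex{0} = 1
g(5) = mex{0} = 1
g(6) = mex{0,1} = 2
g(7) = mex{0,1} = 2
g(8) = mex{0,1} = 2
g(9) = mex{1,2} = 0
g(10) = mex{1,2} = 0
g(11) = mex{1,2} = 0
g(12) = mex{0,2} = 1
So g(12) = 1.
Build the Grundy sequence for heap C with g(k) = mex{g(k−s) : s ∈ {4, 5, 6}, s ≤ k}:
k:     0  1  2  3  4  5  6  7  8  9 10 11
g(k):  0  0  0  0  1  1  1  1  2  2  0  0
So g(11) = 0.
The value of a disjunctive sum is the nim-sum of the parts.
Combined value = 2 ⊕ 1 ⊕ 0 = 3.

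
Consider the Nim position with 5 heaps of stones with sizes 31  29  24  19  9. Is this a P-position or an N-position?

Compute the nim-sum pairwise:
31 XOR 29 = 2
2 XOR 24 = 26
26 XOR 19 = 9
9 XOR 9 = 0
The nim-sum is 0, so this is a P-position: the player to move is in a losing position under optimal play.

P-position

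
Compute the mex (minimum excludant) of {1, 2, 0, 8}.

3

The values 0, 1, 2 are all present; 3 is the first non-negative integer missing from the set.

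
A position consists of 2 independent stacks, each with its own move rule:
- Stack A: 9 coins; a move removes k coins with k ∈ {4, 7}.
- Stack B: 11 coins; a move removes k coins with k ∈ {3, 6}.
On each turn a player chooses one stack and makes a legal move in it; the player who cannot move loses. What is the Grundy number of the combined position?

Build the Grundy sequence for stack A with g(k) = mex{g(k−s) : s ∈ {4, 7}, s ≤ k}:
g(0) = mex{} = 0
g(1) = mex{} = 0
g(2) = mex{} = 0
g(3) = mex{} = 0
g(4) = mex{0} = 1
g(5) = mex{0} = 1
g(6) = mex{0} = 1
g(7) = mex{0} = 1
g(8) = mex{0,1} = 2
g(9) = mex{0,1} = 2
So g(9) = 2.
Grundy values for stack B (subtraction set {3, 6}):
g(0) = mex{} = 0
g(1) = mex{} = 0
g(2) = mex{} = 0
g(3) = mex{0} = 1
g(4) = mex{0} = 1
g(5) = mex{0} = 1
g(6) = mex{0,1} = 2
g(7) = mex{0,1} = 2
g(8) = mex{0,1} = 2
g(9) = mex{1,2} = 0
g(10) = mex{1,2} = 0
g(11) = mex{1,2} = 0
So g(11) = 0.
By the Sprague-Grundy theorem, the Grundy value of a sum of independent games is the XOR of the component values.
Combined value = 2 XOR 0 = 2.

2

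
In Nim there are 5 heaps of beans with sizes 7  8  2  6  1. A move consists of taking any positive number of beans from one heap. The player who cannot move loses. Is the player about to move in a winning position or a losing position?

Winning position

Bitwise XOR of the heap sizes:
  0111  (7)
  1000  (8)
  0010  (2)
  0110  (6)
  0001  (1)
  ----
  1010  (10)
The nim-sum is 10 ≠ 0, so this is an N-position: the player to move can win.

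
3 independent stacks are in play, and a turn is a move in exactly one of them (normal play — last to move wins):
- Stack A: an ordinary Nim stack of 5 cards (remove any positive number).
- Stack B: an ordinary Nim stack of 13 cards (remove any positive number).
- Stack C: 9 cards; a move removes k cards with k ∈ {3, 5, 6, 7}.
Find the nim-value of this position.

11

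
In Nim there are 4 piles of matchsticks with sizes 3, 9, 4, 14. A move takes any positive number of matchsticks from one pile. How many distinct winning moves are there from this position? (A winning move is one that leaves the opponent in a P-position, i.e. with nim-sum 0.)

Bitwise XOR of the heap sizes:
  0011  (3)
  1001  (9)
  0100  (4)
  1110  (14)
  ----
  0000  (0)
The nim-sum is already 0, so every move leaves a nonzero nim-sum — there are no winning moves.

0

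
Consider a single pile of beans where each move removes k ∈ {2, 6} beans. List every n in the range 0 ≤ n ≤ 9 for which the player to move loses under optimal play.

0, 1, 4, 5, 8, 9

Compute g(0), g(1), … for moves {2, 6}:
k:     0  1  2  3  4  5  6  7  8  9
g(k):  0  0  1  1  0  0  1  1  0  0
The P-positions (g = 0) in 0..9 are 0, 1, 4, 5, 8, 9.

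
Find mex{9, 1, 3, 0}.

2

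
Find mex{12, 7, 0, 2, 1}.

The values 0, 1, 2 are all present; 3 is the first non-negative integer missing from the set.

3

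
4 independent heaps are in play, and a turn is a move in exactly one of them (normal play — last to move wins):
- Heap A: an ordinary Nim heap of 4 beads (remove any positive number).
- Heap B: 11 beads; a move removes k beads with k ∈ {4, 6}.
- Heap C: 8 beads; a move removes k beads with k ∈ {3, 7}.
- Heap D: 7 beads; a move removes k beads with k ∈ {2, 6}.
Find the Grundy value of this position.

Heap A is a plain Nim heap of size 4, so its Grundy value is 4.
Grundy values for heap B (subtraction set {4, 6}):
k:     0  1  2  3  4  5  6  7  8  9 10 11
g(k):  0  0  0  0  1  1  1  1  2  2  0  0
So g(11) = 0.
Grundy values for heap C (subtraction set {3, 7}):
k:     0  1  2  3  4  5  6  7  8
g(k):  0  0  0  1  1  1  0  2  2
So g(8) = 2.
Grundy values for heap D (subtraction set {2, 6}):
k:     0  1  2  3  4  5  6  7
g(k):  0  0  1  1  0  0  1  1
So g(7) = 1.
The value of a disjunctive sum is the nim-sum of the parts.
Combined value = 4 XOR 0 XOR 2 XOR 1 = 7.

7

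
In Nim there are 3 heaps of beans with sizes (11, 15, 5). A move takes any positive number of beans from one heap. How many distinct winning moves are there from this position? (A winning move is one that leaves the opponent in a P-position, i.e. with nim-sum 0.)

3

Nim-sum: 11 XOR 15 XOR 5 = 1.
The overall nim-sum is X = 1. A heap of size p has a winning move iff p XOR X < p (reduce it to p XOR X).
  11: 11 XOR 1 = 10 < 11 — winning move (to 10).
  15: 15 XOR 1 = 14 < 15 — winning move (to 14).
  5: 5 XOR 1 = 4 < 5 — winning move (to 4).
That gives 3 winning moves.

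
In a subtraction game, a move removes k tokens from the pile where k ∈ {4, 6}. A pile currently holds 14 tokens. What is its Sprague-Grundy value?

1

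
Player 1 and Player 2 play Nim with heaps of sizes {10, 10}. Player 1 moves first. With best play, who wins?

Compute the nim-sum pairwise:
10 ⊕ 10 = 0
The nim-sum is 0, so this is a P-position: the player to move is in a losing position under optimal play; Player 1 is about to move from it and so loses — Player 2 wins.

Player 2 wins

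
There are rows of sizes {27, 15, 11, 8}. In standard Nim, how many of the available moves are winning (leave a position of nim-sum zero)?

1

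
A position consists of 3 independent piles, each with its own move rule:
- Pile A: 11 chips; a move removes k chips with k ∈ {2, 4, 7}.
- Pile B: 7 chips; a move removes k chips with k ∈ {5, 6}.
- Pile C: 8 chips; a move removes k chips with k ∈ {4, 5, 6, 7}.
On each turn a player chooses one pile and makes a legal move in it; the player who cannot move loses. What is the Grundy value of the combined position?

Grundy values for pile A (subtraction set {2, 4, 7}):
k:     0  1  2  3  4  5  6  7  8  9 10 11
g(k):  0  0  1  1  2  2  0  3  1  0  2  1
So g(11) = 1.
Build the Grundy sequence for pile B with g(k) = mex{g(k−s) : s ∈ {5, 6}, s ≤ k}:
g(0) = mex{} = 0
g(1) = mex{} = 0
g(2) = mex{} = 0
g(3) = mex{} = 0
g(4) = mex{} = 0
g(5) = mex{0} = 1
g(6) = mex{0} = 1
g(7) = mex{0} = 1
So g(7) = 1.
For pile C, compute g(0), g(1), … with moves {4, 5, 6, 7}:
k:     0  1  2  3  4  5  6  7  8
g(k):  0  0  0  0  1  1  1  1  2
So g(8) = 2.
By the Sprague-Grundy theorem, the Grundy value of a sum of independent games is the XOR of the component values.
Combined value = 1 ⊕ 1 ⊕ 2 = 2.

2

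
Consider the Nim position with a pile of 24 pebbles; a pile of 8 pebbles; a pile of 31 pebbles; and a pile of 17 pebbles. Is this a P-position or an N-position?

N-position

Write each in binary and XOR column by column:
  11000  (24)
  01000  (8)
  11111  (31)
  10001  (17)
  -----
  11110  (30)
The nim-sum is 30 ≠ 0, so this is an N-position: the player to move can win.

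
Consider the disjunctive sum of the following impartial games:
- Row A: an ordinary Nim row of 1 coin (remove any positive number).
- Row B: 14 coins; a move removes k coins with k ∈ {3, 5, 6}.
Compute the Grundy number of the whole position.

0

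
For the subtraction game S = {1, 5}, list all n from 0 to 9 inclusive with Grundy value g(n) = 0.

0, 2, 4, 6, 8

Grundy values for subtraction set {1, 5}:
g(0) = mex{} = 0
g(1) = mex{0} = 1
g(2) = mex{1} = 0
g(3) = mex{0} = 1
g(4) = mex{1} = 0
g(5) = mex{0} = 1
g(6) = mex{1} = 0
g(7) = mex{0} = 1
g(8) = mex{1} = 0
g(9) = mex{0} = 1
The P-positions (g = 0) in 0..9 are 0, 2, 4, 6, 8.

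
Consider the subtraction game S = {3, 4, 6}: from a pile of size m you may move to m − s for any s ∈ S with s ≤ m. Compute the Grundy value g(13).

Compute g(0), g(1), … for moves {3, 4, 6}:
k:     0  1  2  3  4  5  6  7  8  9 10 11 12 13
g(k):  0  0  0  1  1  1  2  2  2  0  0  0  1  1
So g(13) = 1.

1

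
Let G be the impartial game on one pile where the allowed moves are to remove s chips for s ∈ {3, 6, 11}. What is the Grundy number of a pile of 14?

Build the Grundy sequence with g(k) = mex{g(k−s) : s ∈ {3, 6, 11}, s ≤ k}:
k:     0  1  2  3  4  5  6  7  8  9 10 11 12 13 14
g(k):  0  0  0  1  1  1  2  2  2  0  0  3  1  1  0
So g(14) = 0.

0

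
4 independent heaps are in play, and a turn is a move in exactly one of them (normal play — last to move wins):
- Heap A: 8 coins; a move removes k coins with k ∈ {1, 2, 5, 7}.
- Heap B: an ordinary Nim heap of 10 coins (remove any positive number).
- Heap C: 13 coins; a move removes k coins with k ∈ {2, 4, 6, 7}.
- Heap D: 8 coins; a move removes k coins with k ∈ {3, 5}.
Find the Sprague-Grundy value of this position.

10

Grundy values for heap A (subtraction set {1, 2, 5, 7}):
k:     0  1  2  3  4  5  6  7  8
g(k):  0  1  2  0  1  2  0  1  2
So g(8) = 2.
Heap B is a plain Nim heap of size 10, so its Grundy value is 10.
For heap C, compute g(0), g(1), … with moves {2, 4, 6, 7}:
k:     0  1  2  3  4  5  6  7  8  9 10 11 12 13
g(k):  0  0  1  1  2  2  3  3  4  0  0  1  1  2
So g(13) = 2.
For heap D, compute g(0), g(1), … with moves {3, 5}:
k:     0  1  2  3  4  5  6  7  8
g(k):  0  0  0  1  1  1  2  2  0
So g(8) = 0.
The value of a disjunctive sum is the nim-sum of the parts.
Combined value = 2 ⊕ 10 ⊕ 2 ⊕ 0 = 10.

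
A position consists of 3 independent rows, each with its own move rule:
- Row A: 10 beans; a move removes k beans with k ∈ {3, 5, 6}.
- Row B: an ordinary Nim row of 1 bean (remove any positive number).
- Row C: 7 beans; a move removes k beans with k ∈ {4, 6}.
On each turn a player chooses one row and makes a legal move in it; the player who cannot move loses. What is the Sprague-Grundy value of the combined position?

0

Grundy values for row A (subtraction set {3, 5, 6}):
k:     0  1  2  3  4  5  6  7  8  9 10
g(k):  0  0  0  1  1  1  2  2  2  0  0
So g(10) = 0.
Row B is a plain Nim row of size 1, so its Grundy value is 1.
For row C, compute g(0), g(1), … with moves {4, 6}:
k:     0  1  2  3  4  5  6  7
g(k):  0  0  0  0  1  1  1  1
So g(7) = 1.
By the Sprague-Grundy theorem, the Grundy value of a sum of independent games is the XOR of the component values.
Combined value = 0 ⊕ 1 ⊕ 1 = 0.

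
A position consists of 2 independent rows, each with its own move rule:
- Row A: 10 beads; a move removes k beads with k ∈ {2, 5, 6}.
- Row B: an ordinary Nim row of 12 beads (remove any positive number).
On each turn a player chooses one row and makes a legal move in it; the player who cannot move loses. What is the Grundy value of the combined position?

13

Build the Grundy sequence for row A with g(k) = mex{g(k−s) : s ∈ {2, 5, 6}, s ≤ k}:
g(0) = mex{} = 0
g(1) = mex{} = 0
g(2) = mex{0} = 1
g(3) = mex{0} = 1
g(4) = mex{1} = 0
g(5) = mex{0,1} = 2
g(6) = mex{0} = 1
g(7) = mex{0,1,2} = 3
g(8) = mex{1} = 0
g(9) = mex{0,1,3} = 2
g(10) = mex{0,2} = 1
So g(10) = 1.
Row B is a plain Nim row of size 12, so its Grundy value is 12.
The value of a disjunctive sum is the nim-sum of the parts.
Combined value = 1 ⊕ 12 = 13.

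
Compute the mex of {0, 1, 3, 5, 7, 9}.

The values 0, 1 are all present; 2 is the first non-negative integer missing from the set.

2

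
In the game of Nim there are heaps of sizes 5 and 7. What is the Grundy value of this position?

Bitwise XOR of the heap sizes:
  101  (5)
  111  (7)
  ---
  010  (2)

2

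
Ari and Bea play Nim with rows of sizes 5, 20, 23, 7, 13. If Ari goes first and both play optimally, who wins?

Ari wins

Write each in binary and XOR column by column:
  00101  (5)
  10100  (20)
  10111  (23)
  00111  (7)
  01101  (13)
  -----
  01100  (12)
The nim-sum is 12 ≠ 0, so this is an N-position: the player to move can win; Ari has a winning move.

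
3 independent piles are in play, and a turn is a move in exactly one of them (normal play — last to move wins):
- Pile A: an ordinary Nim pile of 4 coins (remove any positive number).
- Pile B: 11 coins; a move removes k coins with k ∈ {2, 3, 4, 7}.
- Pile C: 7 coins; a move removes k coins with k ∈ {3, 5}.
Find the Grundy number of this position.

Pile A is a plain Nim pile of size 4, so its Grundy value is 4.
For pile B, compute g(0), g(1), … with moves {2, 3, 4, 7}:
k:     0  1  2  3  4  5  6  7  8  9 10 11
g(k):  0  0  1  1  2  2  0  3  1  4  2  0
So g(11) = 0.
For pile C, compute g(0), g(1), … with moves {3, 5}:
k:     0  1  2  3  4  5  6  7
g(k):  0  0  0  1  1  1  2  2
So g(7) = 2.
By the Sprague-Grundy theorem, the Grundy value of a sum of independent games is the XOR of the component values.
Combined value = 4 XOR 0 XOR 2 = 6.

6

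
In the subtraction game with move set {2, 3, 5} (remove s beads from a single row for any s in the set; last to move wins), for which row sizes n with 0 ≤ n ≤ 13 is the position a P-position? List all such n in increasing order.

0, 1, 7, 8

Compute g(0), g(1), … for moves {2, 3, 5}:
k:     0  1  2  3  4  5  6  7  8  9 10 11 12 13
g(k):  0  0  1  1  2  2  3  0  0  1  1  2  2  3
The P-positions (g = 0) in 0..13 are 0, 1, 7, 8.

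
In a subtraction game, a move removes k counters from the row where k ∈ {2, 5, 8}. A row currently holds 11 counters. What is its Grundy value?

0

Grundy values for subtraction set {2, 5, 8}:
k:     0  1  2  3  4  5  6  7  8  9 10 11
g(k):  0  0  1  1  0  2  1  0  2  1  0  0
So g(11) = 0.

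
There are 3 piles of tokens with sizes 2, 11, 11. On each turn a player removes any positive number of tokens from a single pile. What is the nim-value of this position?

2

Compute the nim-sum pairwise:
2 ^ 11 = 9
9 ^ 11 = 2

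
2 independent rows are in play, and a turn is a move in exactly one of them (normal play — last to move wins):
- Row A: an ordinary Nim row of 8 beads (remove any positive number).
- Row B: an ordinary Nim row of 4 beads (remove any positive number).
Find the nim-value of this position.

12

Row A is a plain Nim row of size 8, so its Grundy value is 8.
Row B is a plain Nim row of size 4, so its Grundy value is 4.
The value of a disjunctive sum is the nim-sum of the parts.
Combined value = 8 ⊕ 4 = 12.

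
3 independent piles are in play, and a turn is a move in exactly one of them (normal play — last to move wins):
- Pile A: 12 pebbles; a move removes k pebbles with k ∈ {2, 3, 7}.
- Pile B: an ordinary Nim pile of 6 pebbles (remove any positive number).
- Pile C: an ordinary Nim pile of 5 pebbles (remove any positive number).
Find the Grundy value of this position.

2

Build the Grundy sequence for pile A with g(k) = mex{g(k−s) : s ∈ {2, 3, 7}, s ≤ k}:
k:     0  1  2  3  4  5  6  7  8  9 10 11 12
g(k):  0  0  1  1  2  0  0  1  1  2  0  0  1
So g(12) = 1.
Pile B is a plain Nim pile of size 6, so its Grundy value is 6.
Pile C is a plain Nim pile of size 5, so its Grundy value is 5.
By the Sprague-Grundy theorem, the Grundy value of a sum of independent games is the XOR of the component values.
Combined value = 1 XOR 6 XOR 5 = 2.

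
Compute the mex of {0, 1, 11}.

The values 0, 1 are all present; 2 is the first non-negative integer missing from the set.

2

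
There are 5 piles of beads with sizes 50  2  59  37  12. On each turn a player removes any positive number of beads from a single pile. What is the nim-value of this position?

34

Compute the nim-sum pairwise:
50 XOR 2 = 48
48 XOR 59 = 11
11 XOR 37 = 46
46 XOR 12 = 34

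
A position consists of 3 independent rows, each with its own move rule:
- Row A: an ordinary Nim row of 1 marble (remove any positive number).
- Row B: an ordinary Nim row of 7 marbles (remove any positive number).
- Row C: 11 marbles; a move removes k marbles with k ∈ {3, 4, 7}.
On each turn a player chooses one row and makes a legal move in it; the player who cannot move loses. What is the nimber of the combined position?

6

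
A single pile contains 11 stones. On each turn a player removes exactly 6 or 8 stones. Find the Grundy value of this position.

Build the Grundy sequence with g(k) = mex{g(k−s) : s ∈ {6, 8}, s ≤ k}:
g(0) = mex{} = 0
g(1) = mex{} = 0
g(2) = mex{} = 0
g(3) = mex{} = 0
g(4) = mex{} = 0
g(5) = mex{} = 0
g(6) = mex{0} = 1
g(7) = mex{0} = 1
g(8) = mex{0} = 1
g(9) = mex{0} = 1
g(10) = mex{0} = 1
g(11) = mex{0} = 1
So g(11) = 1.

1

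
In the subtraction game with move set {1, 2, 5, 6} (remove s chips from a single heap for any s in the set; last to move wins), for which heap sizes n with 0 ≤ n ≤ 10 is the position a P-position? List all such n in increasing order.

0, 3, 7, 10

Grundy values for subtraction set {1, 2, 5, 6}:
g(0) = mex{} = 0
g(1) = mex{0} = 1
g(2) = mex{0,1} = 2
g(3) = mex{1,2} = 0
g(4) = mex{0,2} = 1
g(5) = mex{0,1} = 2
g(6) = mex{0,1,2} = 3
g(7) = mex{1,2,3} = 0
g(8) = mex{0,2,3} = 1
g(9) = mex{0,1} = 2
g(10) = mex{1,2} = 0
The P-positions (g = 0) in 0..10 are 0, 3, 7, 10.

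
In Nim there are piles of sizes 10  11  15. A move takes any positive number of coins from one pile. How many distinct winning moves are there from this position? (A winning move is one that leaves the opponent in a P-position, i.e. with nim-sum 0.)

Nim-sum: 10 ^ 11 ^ 15 = 14.
The overall nim-sum is X = 14. A pile of size p has a winning move iff p XOR X < p (reduce it to p XOR X).
  10: 10 XOR 14 = 4 < 10 — winning move (to 4).
  11: 11 XOR 14 = 5 < 11 — winning move (to 5).
  15: 15 XOR 14 = 1 < 15 — winning move (to 1).
That gives 3 winning moves.

3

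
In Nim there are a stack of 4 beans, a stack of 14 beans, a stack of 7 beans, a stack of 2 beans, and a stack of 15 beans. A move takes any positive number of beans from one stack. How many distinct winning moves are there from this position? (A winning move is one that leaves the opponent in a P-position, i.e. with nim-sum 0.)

0

Nim-sum: 4 ^ 14 ^ 7 ^ 2 ^ 15 = 0.
The nim-sum is already 0, so every move leaves a nonzero nim-sum — there are no winning moves.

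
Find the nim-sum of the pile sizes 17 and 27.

Nim-sum: 17 ⊕ 27 = 10.

10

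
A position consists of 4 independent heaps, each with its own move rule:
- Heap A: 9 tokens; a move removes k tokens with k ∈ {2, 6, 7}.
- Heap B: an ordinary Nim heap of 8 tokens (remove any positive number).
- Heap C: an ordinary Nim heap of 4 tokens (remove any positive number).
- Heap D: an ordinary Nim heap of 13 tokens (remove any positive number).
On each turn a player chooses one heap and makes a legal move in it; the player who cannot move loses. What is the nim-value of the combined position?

1

Grundy values for heap A (subtraction set {2, 6, 7}):
k:     0  1  2  3  4  5  6  7  8  9
g(k):  0  0  1  1  0  0  1  1  2  0
So g(9) = 0.
Heap B is a plain Nim heap of size 8, so its Grundy value is 8.
Heap C is a plain Nim heap of size 4, so its Grundy value is 4.
Heap D is a plain Nim heap of size 13, so its Grundy value is 13.
The value of a disjunctive sum is the nim-sum of the parts.
Combined value = 0 ⊕ 8 ⊕ 4 ⊕ 13 = 1.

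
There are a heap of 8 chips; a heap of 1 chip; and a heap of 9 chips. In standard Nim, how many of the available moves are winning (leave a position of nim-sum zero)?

0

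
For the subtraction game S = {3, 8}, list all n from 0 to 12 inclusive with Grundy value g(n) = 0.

0, 1, 2, 6, 7, 11, 12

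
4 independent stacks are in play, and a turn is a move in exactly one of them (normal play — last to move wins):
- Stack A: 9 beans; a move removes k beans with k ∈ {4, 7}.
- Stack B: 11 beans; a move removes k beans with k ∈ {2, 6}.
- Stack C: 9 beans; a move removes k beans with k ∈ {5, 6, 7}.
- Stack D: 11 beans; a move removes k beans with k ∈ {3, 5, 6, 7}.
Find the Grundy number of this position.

Grundy values for stack A (subtraction set {4, 7}):
k:     0  1  2  3  4  5  6  7  8  9
g(k):  0  0  0  0  1  1  1  1  2  2
So g(9) = 2.
Build the Grundy sequence for stack B with g(k) = mex{g(k−s) : s ∈ {2, 6}, s ≤ k}:
g(0) = mex{} = 0
g(1) = mex{} = 0
g(2) = mex{0} = 1
g(3) = mex{0} = 1
g(4) = mex{1} = 0
g(5) = mex{1} = 0
g(6) = mex{0} = 1
g(7) = mex{0} = 1
g(8) = mex{1} = 0
g(9) = mex{1} = 0
g(10) = mex{0} = 1
g(11) = mex{0} = 1
So g(11) = 1.
Grundy values for stack C (subtraction set {5, 6, 7}):
k:     0  1  2  3  4  5  6  7  8  9
g(k):  0  0  0  0  0  1  1  1  1  1
So g(9) = 1.
Grundy values for stack D (subtraction set {3, 5, 6, 7}):
k:     0  1  2  3  4  5  6  7  8  9 10 11
g(k):  0  0  0  1  1  1  2  2  2  3  0  0
So g(11) = 0.
The value of a disjunctive sum is the nim-sum of the parts.
Combined value = 2 ⊕ 1 ⊕ 1 ⊕ 0 = 2.

2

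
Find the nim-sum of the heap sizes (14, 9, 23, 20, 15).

11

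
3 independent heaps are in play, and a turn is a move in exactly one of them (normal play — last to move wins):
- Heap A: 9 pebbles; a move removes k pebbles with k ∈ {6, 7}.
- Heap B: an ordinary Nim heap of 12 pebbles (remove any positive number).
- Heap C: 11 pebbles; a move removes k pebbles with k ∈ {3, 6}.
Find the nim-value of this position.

13

Build the Grundy sequence for heap A with g(k) = mex{g(k−s) : s ∈ {6, 7}, s ≤ k}:
g(0) = mex{} = 0
g(1) = mex{} = 0
g(2) = mex{} = 0
g(3) = mex{} = 0
g(4) = mex{} = 0
g(5) = mex{} = 0
g(6) = mex{0} = 1
g(7) = mex{0} = 1
g(8) = mex{0} = 1
g(9) = mex{0} = 1
So g(9) = 1.
Heap B is a plain Nim heap of size 12, so its Grundy value is 12.
For heap C, compute g(0), g(1), … with moves {3, 6}:
k:     0  1  2  3  4  5  6  7  8  9 10 11
g(k):  0  0  0  1  1  1  2  2  2  0  0  0
So g(11) = 0.
By the Sprague-Grundy theorem, the Grundy value of a sum of independent games is the XOR of the component values.
Combined value = 1 XOR 12 XOR 0 = 13.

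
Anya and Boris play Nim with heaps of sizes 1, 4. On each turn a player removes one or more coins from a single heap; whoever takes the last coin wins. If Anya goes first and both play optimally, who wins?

Nim-sum: 1 XOR 4 = 5.
The nim-sum is 5 ≠ 0, so this is an N-position: the player to move can win; Anya has a winning move.

Anya wins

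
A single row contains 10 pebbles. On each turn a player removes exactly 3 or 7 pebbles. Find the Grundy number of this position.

Build the Grundy sequence with g(k) = mex{g(k−s) : s ∈ {3, 7}, s ≤ k}:
k:     0  1  2  3  4  5  6  7  8  9 10
g(k):  0  0  0  1  1  1  0  2  2  1  0
So g(10) = 0.

0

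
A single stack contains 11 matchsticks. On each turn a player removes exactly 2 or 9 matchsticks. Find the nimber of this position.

0

Grundy values for subtraction set {2, 9}:
k:     0  1  2  3  4  5  6  7  8  9 10 11
g(k):  0  0  1  1  0  0  1  1  0  2  1  0
So g(11) = 0.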